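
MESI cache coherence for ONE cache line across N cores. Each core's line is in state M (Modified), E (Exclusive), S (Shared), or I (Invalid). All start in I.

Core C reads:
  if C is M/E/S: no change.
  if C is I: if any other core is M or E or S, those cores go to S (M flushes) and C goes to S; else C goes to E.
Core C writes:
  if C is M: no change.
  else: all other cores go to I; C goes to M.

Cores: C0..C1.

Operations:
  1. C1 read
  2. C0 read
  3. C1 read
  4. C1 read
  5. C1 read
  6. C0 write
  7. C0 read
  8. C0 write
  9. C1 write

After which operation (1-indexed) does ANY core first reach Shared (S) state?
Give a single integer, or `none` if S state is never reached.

Op 1: C1 read [C1 read from I: no other sharers -> C1=E (exclusive)] -> [I,E]
Op 2: C0 read [C0 read from I: others=['C1=E'] -> C0=S, others downsized to S] -> [S,S]
  -> First S state at op 2; remaining ops need not be traced.

Answer: 2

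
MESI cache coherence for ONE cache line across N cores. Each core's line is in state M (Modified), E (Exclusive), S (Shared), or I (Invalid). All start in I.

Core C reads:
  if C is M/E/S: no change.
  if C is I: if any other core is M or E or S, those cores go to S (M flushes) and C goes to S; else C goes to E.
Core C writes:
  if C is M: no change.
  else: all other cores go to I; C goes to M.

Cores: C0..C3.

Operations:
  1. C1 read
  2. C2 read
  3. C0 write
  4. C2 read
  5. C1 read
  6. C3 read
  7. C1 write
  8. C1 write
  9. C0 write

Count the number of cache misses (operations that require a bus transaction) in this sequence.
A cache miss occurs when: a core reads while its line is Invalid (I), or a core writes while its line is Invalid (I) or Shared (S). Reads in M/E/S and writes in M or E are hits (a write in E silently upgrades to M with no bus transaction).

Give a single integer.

Answer: 8

Derivation:
Op 1: C1 read [C1 read from I: no other sharers -> C1=E (exclusive)] -> [I,E,I,I] [MISS #1: read from I]
Op 2: C2 read [C2 read from I: others=['C1=E'] -> C2=S, others downsized to S] -> [I,S,S,I] [MISS #2: read from I]
Op 3: C0 write [C0 write: invalidate ['C1=S', 'C2=S'] -> C0=M] -> [M,I,I,I] [MISS #3: write from I]
Op 4: C2 read [C2 read from I: others=['C0=M'] -> C2=S, others downsized to S] -> [S,I,S,I] [MISS #4: read from I]
Op 5: C1 read [C1 read from I: others=['C0=S', 'C2=S'] -> C1=S, others downsized to S] -> [S,S,S,I] [MISS #5: read from I]
Op 6: C3 read [C3 read from I: others=['C0=S', 'C1=S', 'C2=S'] -> C3=S, others downsized to S] -> [S,S,S,S] [MISS #6: read from I]
Op 7: C1 write [C1 write: invalidate ['C0=S', 'C2=S', 'C3=S'] -> C1=M] -> [I,M,I,I] [MISS #7: write from S]
Op 8: C1 write [C1 write: already M (modified), no change] -> [I,M,I,I] [hit: write from M]
Op 9: C0 write [C0 write: invalidate ['C1=M'] -> C0=M] -> [M,I,I,I] [MISS #8: write from I]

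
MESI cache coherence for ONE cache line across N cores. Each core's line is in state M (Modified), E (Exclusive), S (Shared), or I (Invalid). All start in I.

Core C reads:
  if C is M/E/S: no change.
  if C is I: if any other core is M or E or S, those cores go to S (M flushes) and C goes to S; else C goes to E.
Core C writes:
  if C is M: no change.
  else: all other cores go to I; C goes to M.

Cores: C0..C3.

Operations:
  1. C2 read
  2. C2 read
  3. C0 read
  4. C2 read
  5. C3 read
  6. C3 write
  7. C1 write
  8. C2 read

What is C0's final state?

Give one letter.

Answer: I

Derivation:
Op 1: C2 read [C2 read from I: no other sharers -> C2=E (exclusive)] -> [I,I,E,I]
Op 2: C2 read [C2 read: already in E, no change] -> [I,I,E,I]
Op 3: C0 read [C0 read from I: others=['C2=E'] -> C0=S, others downsized to S] -> [S,I,S,I]
Op 4: C2 read [C2 read: already in S, no change] -> [S,I,S,I]
Op 5: C3 read [C3 read from I: others=['C0=S', 'C2=S'] -> C3=S, others downsized to S] -> [S,I,S,S]
Op 6: C3 write [C3 write: invalidate ['C0=S', 'C2=S'] -> C3=M] -> [I,I,I,M]
Op 7: C1 write [C1 write: invalidate ['C3=M'] -> C1=M] -> [I,M,I,I]
Op 8: C2 read [C2 read from I: others=['C1=M'] -> C2=S, others downsized to S] -> [I,S,S,I]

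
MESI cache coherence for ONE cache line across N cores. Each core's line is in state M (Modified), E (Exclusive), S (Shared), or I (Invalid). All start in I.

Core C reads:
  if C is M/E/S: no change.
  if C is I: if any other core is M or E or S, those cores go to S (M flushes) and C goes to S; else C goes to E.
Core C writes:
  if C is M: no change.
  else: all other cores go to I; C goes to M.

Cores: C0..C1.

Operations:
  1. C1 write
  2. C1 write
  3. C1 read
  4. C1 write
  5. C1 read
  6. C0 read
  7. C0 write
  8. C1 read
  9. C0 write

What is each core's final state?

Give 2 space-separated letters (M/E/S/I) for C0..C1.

Op 1: C1 write [C1 write: invalidate none -> C1=M] -> [I,M]
Op 2: C1 write [C1 write: already M (modified), no change] -> [I,M]
Op 3: C1 read [C1 read: already in M, no change] -> [I,M]
Op 4: C1 write [C1 write: already M (modified), no change] -> [I,M]
Op 5: C1 read [C1 read: already in M, no change] -> [I,M]
Op 6: C0 read [C0 read from I: others=['C1=M'] -> C0=S, others downsized to S] -> [S,S]
Op 7: C0 write [C0 write: invalidate ['C1=S'] -> C0=M] -> [M,I]
Op 8: C1 read [C1 read from I: others=['C0=M'] -> C1=S, others downsized to S] -> [S,S]
Op 9: C0 write [C0 write: invalidate ['C1=S'] -> C0=M] -> [M,I]

Answer: M I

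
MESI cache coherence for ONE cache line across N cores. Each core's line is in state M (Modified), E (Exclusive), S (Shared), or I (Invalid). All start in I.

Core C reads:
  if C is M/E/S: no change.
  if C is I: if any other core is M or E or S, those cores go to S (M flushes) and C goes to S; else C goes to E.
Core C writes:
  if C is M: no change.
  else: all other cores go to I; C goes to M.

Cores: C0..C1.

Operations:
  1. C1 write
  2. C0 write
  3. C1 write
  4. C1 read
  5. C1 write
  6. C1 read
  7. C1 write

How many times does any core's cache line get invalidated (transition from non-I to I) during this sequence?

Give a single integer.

Op 1: C1 write [C1 write: invalidate none -> C1=M] -> [I,M] (invalidations this op: 0; running total: 0)
Op 2: C0 write [C0 write: invalidate ['C1=M'] -> C0=M] -> [M,I] (invalidations this op: 1; running total: 1)
Op 3: C1 write [C1 write: invalidate ['C0=M'] -> C1=M] -> [I,M] (invalidations this op: 1; running total: 2)
Op 4: C1 read [C1 read: already in M, no change] -> [I,M] (invalidations this op: 0; running total: 2)
Op 5: C1 write [C1 write: already M (modified), no change] -> [I,M] (invalidations this op: 0; running total: 2)
Op 6: C1 read [C1 read: already in M, no change] -> [I,M] (invalidations this op: 0; running total: 2)
Op 7: C1 write [C1 write: already M (modified), no change] -> [I,M] (invalidations this op: 0; running total: 2)

Answer: 2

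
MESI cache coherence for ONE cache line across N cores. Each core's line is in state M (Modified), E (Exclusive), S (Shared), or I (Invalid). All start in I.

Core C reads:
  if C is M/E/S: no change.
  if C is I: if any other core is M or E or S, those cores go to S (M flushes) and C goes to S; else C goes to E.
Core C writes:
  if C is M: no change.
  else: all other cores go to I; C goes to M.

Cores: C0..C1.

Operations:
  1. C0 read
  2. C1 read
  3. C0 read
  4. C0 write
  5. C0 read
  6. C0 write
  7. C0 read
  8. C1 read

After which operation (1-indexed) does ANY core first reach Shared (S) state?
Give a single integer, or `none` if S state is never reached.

Op 1: C0 read [C0 read from I: no other sharers -> C0=E (exclusive)] -> [E,I]
Op 2: C1 read [C1 read from I: others=['C0=E'] -> C1=S, others downsized to S] -> [S,S]
  -> First S state at op 2; remaining ops need not be traced.

Answer: 2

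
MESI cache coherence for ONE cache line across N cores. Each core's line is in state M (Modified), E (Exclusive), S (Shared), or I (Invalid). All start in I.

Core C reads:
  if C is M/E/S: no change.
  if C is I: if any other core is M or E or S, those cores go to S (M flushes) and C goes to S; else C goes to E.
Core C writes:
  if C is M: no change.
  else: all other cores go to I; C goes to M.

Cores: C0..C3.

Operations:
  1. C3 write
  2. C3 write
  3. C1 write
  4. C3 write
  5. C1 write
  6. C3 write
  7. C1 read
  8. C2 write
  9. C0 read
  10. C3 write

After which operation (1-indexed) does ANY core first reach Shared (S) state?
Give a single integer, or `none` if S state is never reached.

Op 1: C3 write [C3 write: invalidate none -> C3=M] -> [I,I,I,M]
Op 2: C3 write [C3 write: already M (modified), no change] -> [I,I,I,M]
Op 3: C1 write [C1 write: invalidate ['C3=M'] -> C1=M] -> [I,M,I,I]
Op 4: C3 write [C3 write: invalidate ['C1=M'] -> C3=M] -> [I,I,I,M]
Op 5: C1 write [C1 write: invalidate ['C3=M'] -> C1=M] -> [I,M,I,I]
Op 6: C3 write [C3 write: invalidate ['C1=M'] -> C3=M] -> [I,I,I,M]
Op 7: C1 read [C1 read from I: others=['C3=M'] -> C1=S, others downsized to S] -> [I,S,I,S]
  -> First S state at op 7; remaining ops need not be traced.

Answer: 7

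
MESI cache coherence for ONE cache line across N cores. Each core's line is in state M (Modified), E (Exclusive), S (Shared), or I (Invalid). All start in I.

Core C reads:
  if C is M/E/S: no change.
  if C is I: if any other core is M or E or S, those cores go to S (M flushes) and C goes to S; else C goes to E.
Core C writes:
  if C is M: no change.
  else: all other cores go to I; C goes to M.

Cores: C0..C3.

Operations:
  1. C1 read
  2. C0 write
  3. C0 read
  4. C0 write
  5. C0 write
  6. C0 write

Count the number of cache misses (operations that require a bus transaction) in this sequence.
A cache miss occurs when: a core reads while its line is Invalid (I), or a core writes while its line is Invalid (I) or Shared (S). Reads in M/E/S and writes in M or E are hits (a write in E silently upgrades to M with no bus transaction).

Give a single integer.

Answer: 2

Derivation:
Op 1: C1 read [C1 read from I: no other sharers -> C1=E (exclusive)] -> [I,E,I,I] [MISS #1: read from I]
Op 2: C0 write [C0 write: invalidate ['C1=E'] -> C0=M] -> [M,I,I,I] [MISS #2: write from I]
Op 3: C0 read [C0 read: already in M, no change] -> [M,I,I,I] [hit: read from M]
Op 4: C0 write [C0 write: already M (modified), no change] -> [M,I,I,I] [hit: write from M]
Op 5: C0 write [C0 write: already M (modified), no change] -> [M,I,I,I] [hit: write from M]
Op 6: C0 write [C0 write: already M (modified), no change] -> [M,I,I,I] [hit: write from M]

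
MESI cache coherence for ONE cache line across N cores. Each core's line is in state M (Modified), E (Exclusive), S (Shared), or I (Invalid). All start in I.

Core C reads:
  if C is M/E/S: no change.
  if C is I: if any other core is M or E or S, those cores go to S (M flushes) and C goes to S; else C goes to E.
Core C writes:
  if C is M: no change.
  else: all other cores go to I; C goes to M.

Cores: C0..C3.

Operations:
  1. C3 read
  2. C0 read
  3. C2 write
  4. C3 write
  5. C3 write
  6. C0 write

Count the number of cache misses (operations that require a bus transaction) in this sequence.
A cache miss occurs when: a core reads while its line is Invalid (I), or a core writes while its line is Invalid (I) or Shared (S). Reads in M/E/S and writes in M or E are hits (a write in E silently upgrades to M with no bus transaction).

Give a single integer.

Op 1: C3 read [C3 read from I: no other sharers -> C3=E (exclusive)] -> [I,I,I,E] [MISS #1: read from I]
Op 2: C0 read [C0 read from I: others=['C3=E'] -> C0=S, others downsized to S] -> [S,I,I,S] [MISS #2: read from I]
Op 3: C2 write [C2 write: invalidate ['C0=S', 'C3=S'] -> C2=M] -> [I,I,M,I] [MISS #3: write from I]
Op 4: C3 write [C3 write: invalidate ['C2=M'] -> C3=M] -> [I,I,I,M] [MISS #4: write from I]
Op 5: C3 write [C3 write: already M (modified), no change] -> [I,I,I,M] [hit: write from M]
Op 6: C0 write [C0 write: invalidate ['C3=M'] -> C0=M] -> [M,I,I,I] [MISS #5: write from I]

Answer: 5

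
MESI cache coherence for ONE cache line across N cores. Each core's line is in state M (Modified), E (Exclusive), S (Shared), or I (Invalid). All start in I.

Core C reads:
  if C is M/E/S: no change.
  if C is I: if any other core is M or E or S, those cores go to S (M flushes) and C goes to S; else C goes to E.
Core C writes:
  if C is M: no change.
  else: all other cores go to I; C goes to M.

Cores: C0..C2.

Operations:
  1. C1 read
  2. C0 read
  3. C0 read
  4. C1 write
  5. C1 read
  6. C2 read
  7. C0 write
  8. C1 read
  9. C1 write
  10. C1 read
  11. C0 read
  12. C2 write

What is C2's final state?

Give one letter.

Answer: M

Derivation:
Op 1: C1 read [C1 read from I: no other sharers -> C1=E (exclusive)] -> [I,E,I]
Op 2: C0 read [C0 read from I: others=['C1=E'] -> C0=S, others downsized to S] -> [S,S,I]
Op 3: C0 read [C0 read: already in S, no change] -> [S,S,I]
Op 4: C1 write [C1 write: invalidate ['C0=S'] -> C1=M] -> [I,M,I]
Op 5: C1 read [C1 read: already in M, no change] -> [I,M,I]
Op 6: C2 read [C2 read from I: others=['C1=M'] -> C2=S, others downsized to S] -> [I,S,S]
Op 7: C0 write [C0 write: invalidate ['C1=S', 'C2=S'] -> C0=M] -> [M,I,I]
Op 8: C1 read [C1 read from I: others=['C0=M'] -> C1=S, others downsized to S] -> [S,S,I]
Op 9: C1 write [C1 write: invalidate ['C0=S'] -> C1=M] -> [I,M,I]
Op 10: C1 read [C1 read: already in M, no change] -> [I,M,I]
Op 11: C0 read [C0 read from I: others=['C1=M'] -> C0=S, others downsized to S] -> [S,S,I]
Op 12: C2 write [C2 write: invalidate ['C0=S', 'C1=S'] -> C2=M] -> [I,I,M]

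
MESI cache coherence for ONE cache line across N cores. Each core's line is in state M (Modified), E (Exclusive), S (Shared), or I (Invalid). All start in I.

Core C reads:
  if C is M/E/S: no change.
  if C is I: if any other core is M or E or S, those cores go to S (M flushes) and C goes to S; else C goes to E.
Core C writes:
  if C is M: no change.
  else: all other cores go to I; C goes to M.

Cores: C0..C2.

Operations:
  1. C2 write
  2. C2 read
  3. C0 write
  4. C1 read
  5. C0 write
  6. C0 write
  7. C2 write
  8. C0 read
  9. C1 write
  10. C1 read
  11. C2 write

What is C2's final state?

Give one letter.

Answer: M

Derivation:
Op 1: C2 write [C2 write: invalidate none -> C2=M] -> [I,I,M]
Op 2: C2 read [C2 read: already in M, no change] -> [I,I,M]
Op 3: C0 write [C0 write: invalidate ['C2=M'] -> C0=M] -> [M,I,I]
Op 4: C1 read [C1 read from I: others=['C0=M'] -> C1=S, others downsized to S] -> [S,S,I]
Op 5: C0 write [C0 write: invalidate ['C1=S'] -> C0=M] -> [M,I,I]
Op 6: C0 write [C0 write: already M (modified), no change] -> [M,I,I]
Op 7: C2 write [C2 write: invalidate ['C0=M'] -> C2=M] -> [I,I,M]
Op 8: C0 read [C0 read from I: others=['C2=M'] -> C0=S, others downsized to S] -> [S,I,S]
Op 9: C1 write [C1 write: invalidate ['C0=S', 'C2=S'] -> C1=M] -> [I,M,I]
Op 10: C1 read [C1 read: already in M, no change] -> [I,M,I]
Op 11: C2 write [C2 write: invalidate ['C1=M'] -> C2=M] -> [I,I,M]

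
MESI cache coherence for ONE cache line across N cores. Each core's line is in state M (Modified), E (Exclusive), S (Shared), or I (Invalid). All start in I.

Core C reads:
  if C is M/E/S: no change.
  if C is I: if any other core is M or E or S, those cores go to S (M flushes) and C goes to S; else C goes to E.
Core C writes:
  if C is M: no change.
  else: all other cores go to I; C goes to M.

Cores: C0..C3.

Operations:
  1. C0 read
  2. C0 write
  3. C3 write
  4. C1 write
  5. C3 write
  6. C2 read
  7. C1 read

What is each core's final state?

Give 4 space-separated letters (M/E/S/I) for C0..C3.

Answer: I S S S

Derivation:
Op 1: C0 read [C0 read from I: no other sharers -> C0=E (exclusive)] -> [E,I,I,I]
Op 2: C0 write [C0 write: invalidate none -> C0=M] -> [M,I,I,I]
Op 3: C3 write [C3 write: invalidate ['C0=M'] -> C3=M] -> [I,I,I,M]
Op 4: C1 write [C1 write: invalidate ['C3=M'] -> C1=M] -> [I,M,I,I]
Op 5: C3 write [C3 write: invalidate ['C1=M'] -> C3=M] -> [I,I,I,M]
Op 6: C2 read [C2 read from I: others=['C3=M'] -> C2=S, others downsized to S] -> [I,I,S,S]
Op 7: C1 read [C1 read from I: others=['C2=S', 'C3=S'] -> C1=S, others downsized to S] -> [I,S,S,S]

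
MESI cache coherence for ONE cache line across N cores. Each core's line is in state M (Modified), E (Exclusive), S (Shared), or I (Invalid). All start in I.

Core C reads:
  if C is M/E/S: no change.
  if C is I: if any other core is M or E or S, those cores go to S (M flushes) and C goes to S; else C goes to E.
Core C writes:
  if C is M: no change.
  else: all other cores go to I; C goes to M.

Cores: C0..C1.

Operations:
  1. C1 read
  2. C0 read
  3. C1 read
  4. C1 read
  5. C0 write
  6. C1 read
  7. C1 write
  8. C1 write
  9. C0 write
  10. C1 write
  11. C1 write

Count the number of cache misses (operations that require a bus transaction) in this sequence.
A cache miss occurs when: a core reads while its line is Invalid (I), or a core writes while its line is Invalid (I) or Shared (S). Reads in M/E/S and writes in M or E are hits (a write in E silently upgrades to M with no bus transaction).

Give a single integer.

Answer: 7

Derivation:
Op 1: C1 read [C1 read from I: no other sharers -> C1=E (exclusive)] -> [I,E] [MISS #1: read from I]
Op 2: C0 read [C0 read from I: others=['C1=E'] -> C0=S, others downsized to S] -> [S,S] [MISS #2: read from I]
Op 3: C1 read [C1 read: already in S, no change] -> [S,S] [hit: read from S]
Op 4: C1 read [C1 read: already in S, no change] -> [S,S] [hit: read from S]
Op 5: C0 write [C0 write: invalidate ['C1=S'] -> C0=M] -> [M,I] [MISS #3: write from S]
Op 6: C1 read [C1 read from I: others=['C0=M'] -> C1=S, others downsized to S] -> [S,S] [MISS #4: read from I]
Op 7: C1 write [C1 write: invalidate ['C0=S'] -> C1=M] -> [I,M] [MISS #5: write from S]
Op 8: C1 write [C1 write: already M (modified), no change] -> [I,M] [hit: write from M]
Op 9: C0 write [C0 write: invalidate ['C1=M'] -> C0=M] -> [M,I] [MISS #6: write from I]
Op 10: C1 write [C1 write: invalidate ['C0=M'] -> C1=M] -> [I,M] [MISS #7: write from I]
Op 11: C1 write [C1 write: already M (modified), no change] -> [I,M] [hit: write from M]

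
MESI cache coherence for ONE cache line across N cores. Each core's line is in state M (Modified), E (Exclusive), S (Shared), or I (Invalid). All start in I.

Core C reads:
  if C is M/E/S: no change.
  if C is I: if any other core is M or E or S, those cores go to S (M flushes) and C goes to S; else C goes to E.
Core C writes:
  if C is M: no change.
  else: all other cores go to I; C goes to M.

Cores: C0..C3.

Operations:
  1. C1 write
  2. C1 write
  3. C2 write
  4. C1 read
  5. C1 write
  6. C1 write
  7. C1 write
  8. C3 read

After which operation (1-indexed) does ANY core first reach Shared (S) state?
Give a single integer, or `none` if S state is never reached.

Answer: 4

Derivation:
Op 1: C1 write [C1 write: invalidate none -> C1=M] -> [I,M,I,I]
Op 2: C1 write [C1 write: already M (modified), no change] -> [I,M,I,I]
Op 3: C2 write [C2 write: invalidate ['C1=M'] -> C2=M] -> [I,I,M,I]
Op 4: C1 read [C1 read from I: others=['C2=M'] -> C1=S, others downsized to S] -> [I,S,S,I]
  -> First S state at op 4; remaining ops need not be traced.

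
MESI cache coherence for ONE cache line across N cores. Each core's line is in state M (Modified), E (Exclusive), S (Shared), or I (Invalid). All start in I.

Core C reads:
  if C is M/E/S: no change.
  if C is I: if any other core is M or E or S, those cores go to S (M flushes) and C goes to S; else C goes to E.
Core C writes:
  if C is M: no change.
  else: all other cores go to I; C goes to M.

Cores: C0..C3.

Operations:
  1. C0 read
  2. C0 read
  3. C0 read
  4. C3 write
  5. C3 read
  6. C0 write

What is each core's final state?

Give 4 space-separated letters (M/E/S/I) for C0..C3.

Op 1: C0 read [C0 read from I: no other sharers -> C0=E (exclusive)] -> [E,I,I,I]
Op 2: C0 read [C0 read: already in E, no change] -> [E,I,I,I]
Op 3: C0 read [C0 read: already in E, no change] -> [E,I,I,I]
Op 4: C3 write [C3 write: invalidate ['C0=E'] -> C3=M] -> [I,I,I,M]
Op 5: C3 read [C3 read: already in M, no change] -> [I,I,I,M]
Op 6: C0 write [C0 write: invalidate ['C3=M'] -> C0=M] -> [M,I,I,I]

Answer: M I I I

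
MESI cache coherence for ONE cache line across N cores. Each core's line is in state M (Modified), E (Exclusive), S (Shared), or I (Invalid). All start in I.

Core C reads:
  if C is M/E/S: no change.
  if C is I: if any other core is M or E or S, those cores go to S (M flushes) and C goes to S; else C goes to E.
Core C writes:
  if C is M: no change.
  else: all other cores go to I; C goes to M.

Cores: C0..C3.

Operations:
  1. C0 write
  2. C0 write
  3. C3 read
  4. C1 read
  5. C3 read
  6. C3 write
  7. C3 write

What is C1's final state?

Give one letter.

Op 1: C0 write [C0 write: invalidate none -> C0=M] -> [M,I,I,I]
Op 2: C0 write [C0 write: already M (modified), no change] -> [M,I,I,I]
Op 3: C3 read [C3 read from I: others=['C0=M'] -> C3=S, others downsized to S] -> [S,I,I,S]
Op 4: C1 read [C1 read from I: others=['C0=S', 'C3=S'] -> C1=S, others downsized to S] -> [S,S,I,S]
Op 5: C3 read [C3 read: already in S, no change] -> [S,S,I,S]
Op 6: C3 write [C3 write: invalidate ['C0=S', 'C1=S'] -> C3=M] -> [I,I,I,M]
Op 7: C3 write [C3 write: already M (modified), no change] -> [I,I,I,M]

Answer: I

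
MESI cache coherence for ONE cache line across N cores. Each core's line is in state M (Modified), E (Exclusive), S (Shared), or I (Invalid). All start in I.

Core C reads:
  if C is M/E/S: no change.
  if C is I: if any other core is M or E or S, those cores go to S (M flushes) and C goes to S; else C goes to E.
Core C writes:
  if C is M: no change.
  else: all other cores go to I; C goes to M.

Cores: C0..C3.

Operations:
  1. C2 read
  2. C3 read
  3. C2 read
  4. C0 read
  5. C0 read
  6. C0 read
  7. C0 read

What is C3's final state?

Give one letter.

Answer: S

Derivation:
Op 1: C2 read [C2 read from I: no other sharers -> C2=E (exclusive)] -> [I,I,E,I]
Op 2: C3 read [C3 read from I: others=['C2=E'] -> C3=S, others downsized to S] -> [I,I,S,S]
Op 3: C2 read [C2 read: already in S, no change] -> [I,I,S,S]
Op 4: C0 read [C0 read from I: others=['C2=S', 'C3=S'] -> C0=S, others downsized to S] -> [S,I,S,S]
Op 5: C0 read [C0 read: already in S, no change] -> [S,I,S,S]
Op 6: C0 read [C0 read: already in S, no change] -> [S,I,S,S]
Op 7: C0 read [C0 read: already in S, no change] -> [S,I,S,S]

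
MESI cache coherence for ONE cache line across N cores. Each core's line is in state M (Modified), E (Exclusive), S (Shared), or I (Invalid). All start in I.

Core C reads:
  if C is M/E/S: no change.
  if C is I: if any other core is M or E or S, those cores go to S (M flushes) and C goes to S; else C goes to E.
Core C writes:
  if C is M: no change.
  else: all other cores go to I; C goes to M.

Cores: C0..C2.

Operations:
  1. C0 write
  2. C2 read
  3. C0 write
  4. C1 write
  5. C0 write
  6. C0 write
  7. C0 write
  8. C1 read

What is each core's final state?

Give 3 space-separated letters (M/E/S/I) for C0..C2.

Answer: S S I

Derivation:
Op 1: C0 write [C0 write: invalidate none -> C0=M] -> [M,I,I]
Op 2: C2 read [C2 read from I: others=['C0=M'] -> C2=S, others downsized to S] -> [S,I,S]
Op 3: C0 write [C0 write: invalidate ['C2=S'] -> C0=M] -> [M,I,I]
Op 4: C1 write [C1 write: invalidate ['C0=M'] -> C1=M] -> [I,M,I]
Op 5: C0 write [C0 write: invalidate ['C1=M'] -> C0=M] -> [M,I,I]
Op 6: C0 write [C0 write: already M (modified), no change] -> [M,I,I]
Op 7: C0 write [C0 write: already M (modified), no change] -> [M,I,I]
Op 8: C1 read [C1 read from I: others=['C0=M'] -> C1=S, others downsized to S] -> [S,S,I]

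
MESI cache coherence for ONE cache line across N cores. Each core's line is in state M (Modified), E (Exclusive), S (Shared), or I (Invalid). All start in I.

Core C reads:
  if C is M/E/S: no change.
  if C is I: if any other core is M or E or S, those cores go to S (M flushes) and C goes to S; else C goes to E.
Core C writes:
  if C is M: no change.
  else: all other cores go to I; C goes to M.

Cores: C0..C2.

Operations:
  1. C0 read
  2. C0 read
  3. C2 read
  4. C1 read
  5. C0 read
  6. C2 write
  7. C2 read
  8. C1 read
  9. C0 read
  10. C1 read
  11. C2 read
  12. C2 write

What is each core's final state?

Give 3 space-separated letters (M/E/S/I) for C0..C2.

Answer: I I M

Derivation:
Op 1: C0 read [C0 read from I: no other sharers -> C0=E (exclusive)] -> [E,I,I]
Op 2: C0 read [C0 read: already in E, no change] -> [E,I,I]
Op 3: C2 read [C2 read from I: others=['C0=E'] -> C2=S, others downsized to S] -> [S,I,S]
Op 4: C1 read [C1 read from I: others=['C0=S', 'C2=S'] -> C1=S, others downsized to S] -> [S,S,S]
Op 5: C0 read [C0 read: already in S, no change] -> [S,S,S]
Op 6: C2 write [C2 write: invalidate ['C0=S', 'C1=S'] -> C2=M] -> [I,I,M]
Op 7: C2 read [C2 read: already in M, no change] -> [I,I,M]
Op 8: C1 read [C1 read from I: others=['C2=M'] -> C1=S, others downsized to S] -> [I,S,S]
Op 9: C0 read [C0 read from I: others=['C1=S', 'C2=S'] -> C0=S, others downsized to S] -> [S,S,S]
Op 10: C1 read [C1 read: already in S, no change] -> [S,S,S]
Op 11: C2 read [C2 read: already in S, no change] -> [S,S,S]
Op 12: C2 write [C2 write: invalidate ['C0=S', 'C1=S'] -> C2=M] -> [I,I,M]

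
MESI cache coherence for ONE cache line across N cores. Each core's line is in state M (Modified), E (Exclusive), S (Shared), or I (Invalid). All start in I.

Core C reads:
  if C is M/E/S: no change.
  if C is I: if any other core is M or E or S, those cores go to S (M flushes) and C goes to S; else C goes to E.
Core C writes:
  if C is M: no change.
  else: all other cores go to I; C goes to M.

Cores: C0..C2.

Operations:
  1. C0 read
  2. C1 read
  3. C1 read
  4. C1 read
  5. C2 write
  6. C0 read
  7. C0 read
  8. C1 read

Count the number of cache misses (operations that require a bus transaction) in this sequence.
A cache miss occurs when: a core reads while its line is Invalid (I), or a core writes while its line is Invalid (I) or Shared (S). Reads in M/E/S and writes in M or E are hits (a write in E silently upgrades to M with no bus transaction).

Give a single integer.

Op 1: C0 read [C0 read from I: no other sharers -> C0=E (exclusive)] -> [E,I,I] [MISS #1: read from I]
Op 2: C1 read [C1 read from I: others=['C0=E'] -> C1=S, others downsized to S] -> [S,S,I] [MISS #2: read from I]
Op 3: C1 read [C1 read: already in S, no change] -> [S,S,I] [hit: read from S]
Op 4: C1 read [C1 read: already in S, no change] -> [S,S,I] [hit: read from S]
Op 5: C2 write [C2 write: invalidate ['C0=S', 'C1=S'] -> C2=M] -> [I,I,M] [MISS #3: write from I]
Op 6: C0 read [C0 read from I: others=['C2=M'] -> C0=S, others downsized to S] -> [S,I,S] [MISS #4: read from I]
Op 7: C0 read [C0 read: already in S, no change] -> [S,I,S] [hit: read from S]
Op 8: C1 read [C1 read from I: others=['C0=S', 'C2=S'] -> C1=S, others downsized to S] -> [S,S,S] [MISS #5: read from I]

Answer: 5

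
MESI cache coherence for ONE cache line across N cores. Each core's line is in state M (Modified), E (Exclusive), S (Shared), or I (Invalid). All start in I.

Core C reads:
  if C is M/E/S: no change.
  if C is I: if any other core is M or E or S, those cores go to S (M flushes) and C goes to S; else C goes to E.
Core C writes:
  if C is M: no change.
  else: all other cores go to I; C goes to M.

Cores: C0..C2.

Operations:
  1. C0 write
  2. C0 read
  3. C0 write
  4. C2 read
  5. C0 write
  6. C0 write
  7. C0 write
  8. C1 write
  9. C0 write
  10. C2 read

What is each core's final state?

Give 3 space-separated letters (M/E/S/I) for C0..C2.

Answer: S I S

Derivation:
Op 1: C0 write [C0 write: invalidate none -> C0=M] -> [M,I,I]
Op 2: C0 read [C0 read: already in M, no change] -> [M,I,I]
Op 3: C0 write [C0 write: already M (modified), no change] -> [M,I,I]
Op 4: C2 read [C2 read from I: others=['C0=M'] -> C2=S, others downsized to S] -> [S,I,S]
Op 5: C0 write [C0 write: invalidate ['C2=S'] -> C0=M] -> [M,I,I]
Op 6: C0 write [C0 write: already M (modified), no change] -> [M,I,I]
Op 7: C0 write [C0 write: already M (modified), no change] -> [M,I,I]
Op 8: C1 write [C1 write: invalidate ['C0=M'] -> C1=M] -> [I,M,I]
Op 9: C0 write [C0 write: invalidate ['C1=M'] -> C0=M] -> [M,I,I]
Op 10: C2 read [C2 read from I: others=['C0=M'] -> C2=S, others downsized to S] -> [S,I,S]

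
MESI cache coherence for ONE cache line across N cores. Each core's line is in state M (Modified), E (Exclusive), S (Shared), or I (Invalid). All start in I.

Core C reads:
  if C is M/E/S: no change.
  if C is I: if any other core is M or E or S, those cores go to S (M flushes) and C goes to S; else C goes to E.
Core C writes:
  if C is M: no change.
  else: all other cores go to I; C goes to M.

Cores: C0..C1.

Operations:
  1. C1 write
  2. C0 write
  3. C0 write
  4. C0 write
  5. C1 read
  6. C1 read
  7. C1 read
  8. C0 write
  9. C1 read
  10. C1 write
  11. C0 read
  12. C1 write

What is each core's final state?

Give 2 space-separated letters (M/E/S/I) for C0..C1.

Answer: I M

Derivation:
Op 1: C1 write [C1 write: invalidate none -> C1=M] -> [I,M]
Op 2: C0 write [C0 write: invalidate ['C1=M'] -> C0=M] -> [M,I]
Op 3: C0 write [C0 write: already M (modified), no change] -> [M,I]
Op 4: C0 write [C0 write: already M (modified), no change] -> [M,I]
Op 5: C1 read [C1 read from I: others=['C0=M'] -> C1=S, others downsized to S] -> [S,S]
Op 6: C1 read [C1 read: already in S, no change] -> [S,S]
Op 7: C1 read [C1 read: already in S, no change] -> [S,S]
Op 8: C0 write [C0 write: invalidate ['C1=S'] -> C0=M] -> [M,I]
Op 9: C1 read [C1 read from I: others=['C0=M'] -> C1=S, others downsized to S] -> [S,S]
Op 10: C1 write [C1 write: invalidate ['C0=S'] -> C1=M] -> [I,M]
Op 11: C0 read [C0 read from I: others=['C1=M'] -> C0=S, others downsized to S] -> [S,S]
Op 12: C1 write [C1 write: invalidate ['C0=S'] -> C1=M] -> [I,M]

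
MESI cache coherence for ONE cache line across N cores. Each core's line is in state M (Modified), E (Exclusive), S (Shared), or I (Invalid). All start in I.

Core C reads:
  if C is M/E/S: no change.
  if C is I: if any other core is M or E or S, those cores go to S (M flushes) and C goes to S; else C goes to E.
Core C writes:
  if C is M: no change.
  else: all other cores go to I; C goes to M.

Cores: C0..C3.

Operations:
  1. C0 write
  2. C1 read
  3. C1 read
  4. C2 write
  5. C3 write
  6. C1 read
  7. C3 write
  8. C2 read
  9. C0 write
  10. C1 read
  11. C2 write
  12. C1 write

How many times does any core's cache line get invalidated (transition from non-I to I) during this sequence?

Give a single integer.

Answer: 9

Derivation:
Op 1: C0 write [C0 write: invalidate none -> C0=M] -> [M,I,I,I] (invalidations this op: 0; running total: 0)
Op 2: C1 read [C1 read from I: others=['C0=M'] -> C1=S, others downsized to S] -> [S,S,I,I] (invalidations this op: 0; running total: 0)
Op 3: C1 read [C1 read: already in S, no change] -> [S,S,I,I] (invalidations this op: 0; running total: 0)
Op 4: C2 write [C2 write: invalidate ['C0=S', 'C1=S'] -> C2=M] -> [I,I,M,I] (invalidations this op: 2; running total: 2)
Op 5: C3 write [C3 write: invalidate ['C2=M'] -> C3=M] -> [I,I,I,M] (invalidations this op: 1; running total: 3)
Op 6: C1 read [C1 read from I: others=['C3=M'] -> C1=S, others downsized to S] -> [I,S,I,S] (invalidations this op: 0; running total: 3)
Op 7: C3 write [C3 write: invalidate ['C1=S'] -> C3=M] -> [I,I,I,M] (invalidations this op: 1; running total: 4)
Op 8: C2 read [C2 read from I: others=['C3=M'] -> C2=S, others downsized to S] -> [I,I,S,S] (invalidations this op: 0; running total: 4)
Op 9: C0 write [C0 write: invalidate ['C2=S', 'C3=S'] -> C0=M] -> [M,I,I,I] (invalidations this op: 2; running total: 6)
Op 10: C1 read [C1 read from I: others=['C0=M'] -> C1=S, others downsized to S] -> [S,S,I,I] (invalidations this op: 0; running total: 6)
Op 11: C2 write [C2 write: invalidate ['C0=S', 'C1=S'] -> C2=M] -> [I,I,M,I] (invalidations this op: 2; running total: 8)
Op 12: C1 write [C1 write: invalidate ['C2=M'] -> C1=M] -> [I,M,I,I] (invalidations this op: 1; running total: 9)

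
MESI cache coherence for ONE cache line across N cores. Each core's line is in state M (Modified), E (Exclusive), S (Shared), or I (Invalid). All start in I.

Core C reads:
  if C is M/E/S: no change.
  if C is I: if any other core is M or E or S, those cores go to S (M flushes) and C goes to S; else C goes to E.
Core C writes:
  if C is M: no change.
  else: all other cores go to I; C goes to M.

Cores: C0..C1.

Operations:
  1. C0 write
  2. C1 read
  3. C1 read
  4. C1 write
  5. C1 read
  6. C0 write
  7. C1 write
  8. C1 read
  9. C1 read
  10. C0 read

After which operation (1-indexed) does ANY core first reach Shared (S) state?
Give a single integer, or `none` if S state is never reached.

Answer: 2

Derivation:
Op 1: C0 write [C0 write: invalidate none -> C0=M] -> [M,I]
Op 2: C1 read [C1 read from I: others=['C0=M'] -> C1=S, others downsized to S] -> [S,S]
  -> First S state at op 2; remaining ops need not be traced.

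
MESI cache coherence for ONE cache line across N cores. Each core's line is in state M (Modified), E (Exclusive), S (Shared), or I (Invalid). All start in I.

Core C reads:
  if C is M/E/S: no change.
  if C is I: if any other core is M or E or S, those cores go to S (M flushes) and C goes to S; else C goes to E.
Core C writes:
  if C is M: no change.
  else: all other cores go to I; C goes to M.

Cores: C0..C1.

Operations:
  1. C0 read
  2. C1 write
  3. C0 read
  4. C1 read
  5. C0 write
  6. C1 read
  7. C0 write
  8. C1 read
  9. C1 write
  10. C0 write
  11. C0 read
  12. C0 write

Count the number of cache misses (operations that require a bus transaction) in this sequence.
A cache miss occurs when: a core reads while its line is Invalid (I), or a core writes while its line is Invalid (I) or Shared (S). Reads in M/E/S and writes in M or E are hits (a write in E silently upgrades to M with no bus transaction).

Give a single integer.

Answer: 9

Derivation:
Op 1: C0 read [C0 read from I: no other sharers -> C0=E (exclusive)] -> [E,I] [MISS #1: read from I]
Op 2: C1 write [C1 write: invalidate ['C0=E'] -> C1=M] -> [I,M] [MISS #2: write from I]
Op 3: C0 read [C0 read from I: others=['C1=M'] -> C0=S, others downsized to S] -> [S,S] [MISS #3: read from I]
Op 4: C1 read [C1 read: already in S, no change] -> [S,S] [hit: read from S]
Op 5: C0 write [C0 write: invalidate ['C1=S'] -> C0=M] -> [M,I] [MISS #4: write from S]
Op 6: C1 read [C1 read from I: others=['C0=M'] -> C1=S, others downsized to S] -> [S,S] [MISS #5: read from I]
Op 7: C0 write [C0 write: invalidate ['C1=S'] -> C0=M] -> [M,I] [MISS #6: write from S]
Op 8: C1 read [C1 read from I: others=['C0=M'] -> C1=S, others downsized to S] -> [S,S] [MISS #7: read from I]
Op 9: C1 write [C1 write: invalidate ['C0=S'] -> C1=M] -> [I,M] [MISS #8: write from S]
Op 10: C0 write [C0 write: invalidate ['C1=M'] -> C0=M] -> [M,I] [MISS #9: write from I]
Op 11: C0 read [C0 read: already in M, no change] -> [M,I] [hit: read from M]
Op 12: C0 write [C0 write: already M (modified), no change] -> [M,I] [hit: write from M]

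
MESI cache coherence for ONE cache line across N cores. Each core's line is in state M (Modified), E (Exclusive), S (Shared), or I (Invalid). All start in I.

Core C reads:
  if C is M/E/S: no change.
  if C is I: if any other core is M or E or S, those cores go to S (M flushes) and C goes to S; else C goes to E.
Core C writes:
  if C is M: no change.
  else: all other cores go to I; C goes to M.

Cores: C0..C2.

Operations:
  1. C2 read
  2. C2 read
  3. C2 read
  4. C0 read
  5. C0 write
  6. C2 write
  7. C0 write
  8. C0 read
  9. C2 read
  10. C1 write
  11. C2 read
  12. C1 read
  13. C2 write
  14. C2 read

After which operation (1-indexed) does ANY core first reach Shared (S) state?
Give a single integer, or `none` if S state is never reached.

Answer: 4

Derivation:
Op 1: C2 read [C2 read from I: no other sharers -> C2=E (exclusive)] -> [I,I,E]
Op 2: C2 read [C2 read: already in E, no change] -> [I,I,E]
Op 3: C2 read [C2 read: already in E, no change] -> [I,I,E]
Op 4: C0 read [C0 read from I: others=['C2=E'] -> C0=S, others downsized to S] -> [S,I,S]
  -> First S state at op 4; remaining ops need not be traced.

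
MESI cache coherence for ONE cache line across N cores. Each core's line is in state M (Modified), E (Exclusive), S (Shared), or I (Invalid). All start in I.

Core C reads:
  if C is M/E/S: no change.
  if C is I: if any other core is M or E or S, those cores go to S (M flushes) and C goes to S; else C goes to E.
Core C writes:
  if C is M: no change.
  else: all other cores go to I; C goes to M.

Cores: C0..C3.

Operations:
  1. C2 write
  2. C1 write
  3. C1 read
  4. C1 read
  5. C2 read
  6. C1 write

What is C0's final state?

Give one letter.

Op 1: C2 write [C2 write: invalidate none -> C2=M] -> [I,I,M,I]
Op 2: C1 write [C1 write: invalidate ['C2=M'] -> C1=M] -> [I,M,I,I]
Op 3: C1 read [C1 read: already in M, no change] -> [I,M,I,I]
Op 4: C1 read [C1 read: already in M, no change] -> [I,M,I,I]
Op 5: C2 read [C2 read from I: others=['C1=M'] -> C2=S, others downsized to S] -> [I,S,S,I]
Op 6: C1 write [C1 write: invalidate ['C2=S'] -> C1=M] -> [I,M,I,I]

Answer: I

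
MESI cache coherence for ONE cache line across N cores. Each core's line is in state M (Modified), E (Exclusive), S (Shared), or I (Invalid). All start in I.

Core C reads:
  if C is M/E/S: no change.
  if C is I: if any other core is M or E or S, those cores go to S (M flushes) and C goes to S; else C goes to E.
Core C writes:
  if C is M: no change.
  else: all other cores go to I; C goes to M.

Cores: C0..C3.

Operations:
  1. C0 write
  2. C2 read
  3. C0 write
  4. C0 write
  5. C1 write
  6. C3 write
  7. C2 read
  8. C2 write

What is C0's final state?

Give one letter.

Answer: I

Derivation:
Op 1: C0 write [C0 write: invalidate none -> C0=M] -> [M,I,I,I]
Op 2: C2 read [C2 read from I: others=['C0=M'] -> C2=S, others downsized to S] -> [S,I,S,I]
Op 3: C0 write [C0 write: invalidate ['C2=S'] -> C0=M] -> [M,I,I,I]
Op 4: C0 write [C0 write: already M (modified), no change] -> [M,I,I,I]
Op 5: C1 write [C1 write: invalidate ['C0=M'] -> C1=M] -> [I,M,I,I]
Op 6: C3 write [C3 write: invalidate ['C1=M'] -> C3=M] -> [I,I,I,M]
Op 7: C2 read [C2 read from I: others=['C3=M'] -> C2=S, others downsized to S] -> [I,I,S,S]
Op 8: C2 write [C2 write: invalidate ['C3=S'] -> C2=M] -> [I,I,M,I]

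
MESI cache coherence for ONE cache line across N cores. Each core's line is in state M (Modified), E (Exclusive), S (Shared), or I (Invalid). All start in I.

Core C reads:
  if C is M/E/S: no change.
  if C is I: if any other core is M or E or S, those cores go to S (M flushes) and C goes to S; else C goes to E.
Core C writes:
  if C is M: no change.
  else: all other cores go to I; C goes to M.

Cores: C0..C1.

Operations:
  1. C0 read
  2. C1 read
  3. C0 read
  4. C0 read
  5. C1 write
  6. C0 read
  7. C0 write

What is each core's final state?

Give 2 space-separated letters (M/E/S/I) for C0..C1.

Answer: M I

Derivation:
Op 1: C0 read [C0 read from I: no other sharers -> C0=E (exclusive)] -> [E,I]
Op 2: C1 read [C1 read from I: others=['C0=E'] -> C1=S, others downsized to S] -> [S,S]
Op 3: C0 read [C0 read: already in S, no change] -> [S,S]
Op 4: C0 read [C0 read: already in S, no change] -> [S,S]
Op 5: C1 write [C1 write: invalidate ['C0=S'] -> C1=M] -> [I,M]
Op 6: C0 read [C0 read from I: others=['C1=M'] -> C0=S, others downsized to S] -> [S,S]
Op 7: C0 write [C0 write: invalidate ['C1=S'] -> C0=M] -> [M,I]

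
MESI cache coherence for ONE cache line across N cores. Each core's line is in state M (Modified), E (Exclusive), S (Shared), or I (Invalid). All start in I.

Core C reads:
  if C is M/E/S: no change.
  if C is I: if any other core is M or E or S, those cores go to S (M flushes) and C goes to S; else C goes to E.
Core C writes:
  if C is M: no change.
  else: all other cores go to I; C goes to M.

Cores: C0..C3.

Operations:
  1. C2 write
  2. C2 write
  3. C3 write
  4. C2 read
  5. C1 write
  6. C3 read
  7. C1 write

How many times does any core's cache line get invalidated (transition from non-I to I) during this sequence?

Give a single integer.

Op 1: C2 write [C2 write: invalidate none -> C2=M] -> [I,I,M,I] (invalidations this op: 0; running total: 0)
Op 2: C2 write [C2 write: already M (modified), no change] -> [I,I,M,I] (invalidations this op: 0; running total: 0)
Op 3: C3 write [C3 write: invalidate ['C2=M'] -> C3=M] -> [I,I,I,M] (invalidations this op: 1; running total: 1)
Op 4: C2 read [C2 read from I: others=['C3=M'] -> C2=S, others downsized to S] -> [I,I,S,S] (invalidations this op: 0; running total: 1)
Op 5: C1 write [C1 write: invalidate ['C2=S', 'C3=S'] -> C1=M] -> [I,M,I,I] (invalidations this op: 2; running total: 3)
Op 6: C3 read [C3 read from I: others=['C1=M'] -> C3=S, others downsized to S] -> [I,S,I,S] (invalidations this op: 0; running total: 3)
Op 7: C1 write [C1 write: invalidate ['C3=S'] -> C1=M] -> [I,M,I,I] (invalidations this op: 1; running total: 4)

Answer: 4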